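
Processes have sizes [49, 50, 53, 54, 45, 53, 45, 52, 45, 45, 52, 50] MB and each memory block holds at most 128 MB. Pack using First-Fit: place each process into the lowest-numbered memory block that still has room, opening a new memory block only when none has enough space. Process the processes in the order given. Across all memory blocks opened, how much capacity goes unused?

memory block 1: place 49 MB, 79 MB left
memory block 1: place 50 MB, 29 MB left
memory block 2: place 53 MB, 75 MB left
memory block 2: place 54 MB, 21 MB left
memory block 3: place 45 MB, 83 MB left
memory block 3: place 53 MB, 30 MB left
memory block 4: place 45 MB, 83 MB left
memory block 4: place 52 MB, 31 MB left
memory block 5: place 45 MB, 83 MB left
memory block 5: place 45 MB, 38 MB left
memory block 6: place 52 MB, 76 MB left
memory block 6: place 50 MB, 26 MB left
6 memory blocks × 128 MB = 768 MB; used 593 MB; unused 175 MB.

175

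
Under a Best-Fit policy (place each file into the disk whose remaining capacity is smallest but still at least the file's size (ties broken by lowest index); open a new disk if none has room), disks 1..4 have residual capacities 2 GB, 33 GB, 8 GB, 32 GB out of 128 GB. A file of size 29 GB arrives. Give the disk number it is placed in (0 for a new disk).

4

Disks with room: disk 2 (33 GB), disk 4 (32 GB).
Tightest fit is disk 4 with 32 GB free.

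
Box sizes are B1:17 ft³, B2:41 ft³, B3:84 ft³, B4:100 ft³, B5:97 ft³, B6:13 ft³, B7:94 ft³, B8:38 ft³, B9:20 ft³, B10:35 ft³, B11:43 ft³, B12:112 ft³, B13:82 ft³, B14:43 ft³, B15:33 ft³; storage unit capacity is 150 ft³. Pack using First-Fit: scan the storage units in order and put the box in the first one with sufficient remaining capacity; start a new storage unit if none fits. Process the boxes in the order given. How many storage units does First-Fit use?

Put B1 (17 ft³) in storage unit 1; 133 ft³ remain.
Put B2 (41 ft³) in storage unit 1; 92 ft³ remain.
Put B3 (84 ft³) in storage unit 1; 8 ft³ remain.
Put B4 (100 ft³) in storage unit 2; 50 ft³ remain.
Put B5 (97 ft³) in storage unit 3; 53 ft³ remain.
Put B6 (13 ft³) in storage unit 2; 37 ft³ remain.
Put B7 (94 ft³) in storage unit 4; 56 ft³ remain.
Put B8 (38 ft³) in storage unit 3; 15 ft³ remain.
Put B9 (20 ft³) in storage unit 2; 17 ft³ remain.
Put B10 (35 ft³) in storage unit 4; 21 ft³ remain.
Put B11 (43 ft³) in storage unit 5; 107 ft³ remain.
Put B12 (112 ft³) in storage unit 6; 38 ft³ remain.
Put B13 (82 ft³) in storage unit 5; 25 ft³ remain.
Put B14 (43 ft³) in storage unit 7; 107 ft³ remain.
Put B15 (33 ft³) in storage unit 6; 5 ft³ remain.
Final storage units: [17,41,84] [100,13,20] [97,38] [94,35] [43,82] [112,33] [43].

7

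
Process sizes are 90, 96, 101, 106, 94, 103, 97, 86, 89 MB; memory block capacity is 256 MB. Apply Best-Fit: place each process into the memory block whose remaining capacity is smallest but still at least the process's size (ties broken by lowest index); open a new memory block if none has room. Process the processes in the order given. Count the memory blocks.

5

memory block 1: place 90 MB, 166 MB left
memory block 1: place 96 MB, 70 MB left
memory block 2: place 101 MB, 155 MB left
memory block 2: place 106 MB, 49 MB left
memory block 3: place 94 MB, 162 MB left
memory block 3: place 103 MB, 59 MB left
memory block 4: place 97 MB, 159 MB left
memory block 4: place 86 MB, 73 MB left
memory block 5: place 89 MB, 167 MB left
Final memory blocks: [90,96] [101,106] [94,103] [97,86] [89].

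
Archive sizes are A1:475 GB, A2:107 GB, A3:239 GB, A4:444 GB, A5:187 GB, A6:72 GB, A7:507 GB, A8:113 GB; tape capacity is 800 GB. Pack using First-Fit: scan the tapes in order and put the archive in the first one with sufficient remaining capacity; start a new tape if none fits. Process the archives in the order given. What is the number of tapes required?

3

tape 1: place A1 (475 GB), 325 GB left
tape 1: place A2 (107 GB), 218 GB left
tape 2: place A3 (239 GB), 561 GB left
tape 2: place A4 (444 GB), 117 GB left
tape 1: place A5 (187 GB), 31 GB left
tape 2: place A6 (72 GB), 45 GB left
tape 3: place A7 (507 GB), 293 GB left
tape 3: place A8 (113 GB), 180 GB left
Final tapes: [475,107,187] [239,444,72] [507,113].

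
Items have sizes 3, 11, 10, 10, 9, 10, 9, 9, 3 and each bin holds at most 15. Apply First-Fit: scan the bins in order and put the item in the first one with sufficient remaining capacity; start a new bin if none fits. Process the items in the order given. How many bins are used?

3 → bin 1 (remaining 12)
11 → bin 1 (remaining 1)
10 → bin 2 (remaining 5)
10 → bin 3 (remaining 5)
9 → bin 4 (remaining 6)
10 → bin 5 (remaining 5)
9 → bin 6 (remaining 6)
9 → bin 7 (remaining 6)
3 → bin 2 (remaining 2)

7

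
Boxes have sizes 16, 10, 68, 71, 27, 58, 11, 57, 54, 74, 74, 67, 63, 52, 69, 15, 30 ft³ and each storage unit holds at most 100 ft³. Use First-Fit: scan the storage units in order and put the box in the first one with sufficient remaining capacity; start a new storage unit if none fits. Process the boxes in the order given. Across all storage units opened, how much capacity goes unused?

16 ft³ → storage unit 1 (remaining 84 ft³)
10 ft³ → storage unit 1 (remaining 74 ft³)
68 ft³ → storage unit 1 (remaining 6 ft³)
71 ft³ → storage unit 2 (remaining 29 ft³)
27 ft³ → storage unit 2 (remaining 2 ft³)
58 ft³ → storage unit 3 (remaining 42 ft³)
11 ft³ → storage unit 3 (remaining 31 ft³)
57 ft³ → storage unit 4 (remaining 43 ft³)
54 ft³ → storage unit 5 (remaining 46 ft³)
74 ft³ → storage unit 6 (remaining 26 ft³)
74 ft³ → storage unit 7 (remaining 26 ft³)
67 ft³ → storage unit 8 (remaining 33 ft³)
63 ft³ → storage unit 9 (remaining 37 ft³)
52 ft³ → storage unit 10 (remaining 48 ft³)
69 ft³ → storage unit 11 (remaining 31 ft³)
15 ft³ → storage unit 3 (remaining 16 ft³)
30 ft³ → storage unit 4 (remaining 13 ft³)
11 storage units × 100 ft³ = 1100 ft³; used 816 ft³; unused 284 ft³.

284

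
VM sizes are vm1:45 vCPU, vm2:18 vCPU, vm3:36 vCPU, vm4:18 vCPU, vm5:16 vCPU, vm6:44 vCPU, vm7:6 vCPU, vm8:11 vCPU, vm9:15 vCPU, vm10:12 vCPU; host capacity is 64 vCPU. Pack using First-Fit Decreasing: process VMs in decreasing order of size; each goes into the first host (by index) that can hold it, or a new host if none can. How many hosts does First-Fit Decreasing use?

4 hosts

Sorted descending: 45, 44, 36, 18, 18, 16, 15, 12, 11, 6.
host 1: place 45 vCPU, 19 vCPU left
host 2: place 44 vCPU, 20 vCPU left
host 3: place 36 vCPU, 28 vCPU left
host 1: place 18 vCPU, 1 vCPU left
host 2: place 18 vCPU, 2 vCPU left
host 3: place 16 vCPU, 12 vCPU left
host 4: place 15 vCPU, 49 vCPU left
host 3: place 12 vCPU, 0 vCPU left
host 4: place 11 vCPU, 38 vCPU left
host 4: place 6 vCPU, 32 vCPU left
Final hosts: [45,18] [44,18] [36,16,12] [15,11,6].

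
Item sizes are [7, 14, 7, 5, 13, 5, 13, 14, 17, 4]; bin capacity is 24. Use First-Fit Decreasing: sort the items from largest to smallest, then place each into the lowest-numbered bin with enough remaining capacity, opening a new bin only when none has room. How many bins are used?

Sorted descending: 17, 14, 14, 13, 13, 7, 7, 5, 5, 4.
17 → bin 1 (remaining 7)
14 → bin 2 (remaining 10)
14 → bin 3 (remaining 10)
13 → bin 4 (remaining 11)
13 → bin 5 (remaining 11)
7 → bin 1 (remaining 0)
7 → bin 2 (remaining 3)
5 → bin 3 (remaining 5)
5 → bin 3 (remaining 0)
4 → bin 4 (remaining 7)

5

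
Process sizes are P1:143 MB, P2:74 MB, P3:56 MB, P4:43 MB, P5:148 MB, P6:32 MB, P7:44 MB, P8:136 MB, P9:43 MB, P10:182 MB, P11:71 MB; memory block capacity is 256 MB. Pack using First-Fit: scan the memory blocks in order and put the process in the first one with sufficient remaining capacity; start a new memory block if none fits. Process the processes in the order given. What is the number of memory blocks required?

P1 (143 MB) → memory block 1 (remaining 113 MB)
P2 (74 MB) → memory block 1 (remaining 39 MB)
P3 (56 MB) → memory block 2 (remaining 200 MB)
P4 (43 MB) → memory block 2 (remaining 157 MB)
P5 (148 MB) → memory block 2 (remaining 9 MB)
P6 (32 MB) → memory block 1 (remaining 7 MB)
P7 (44 MB) → memory block 3 (remaining 212 MB)
P8 (136 MB) → memory block 3 (remaining 76 MB)
P9 (43 MB) → memory block 3 (remaining 33 MB)
P10 (182 MB) → memory block 4 (remaining 74 MB)
P11 (71 MB) → memory block 4 (remaining 3 MB)
Final memory blocks: [143,74,32] [56,43,148] [44,136,43] [182,71].

4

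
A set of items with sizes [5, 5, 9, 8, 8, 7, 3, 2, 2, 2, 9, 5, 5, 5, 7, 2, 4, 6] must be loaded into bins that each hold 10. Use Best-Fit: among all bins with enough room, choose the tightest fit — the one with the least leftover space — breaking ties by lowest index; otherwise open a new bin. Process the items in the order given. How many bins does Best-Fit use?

10

bin 1: place 5, 5 left
bin 1: place 5, 0 left
bin 2: place 9, 1 left
bin 3: place 8, 2 left
bin 4: place 8, 2 left
bin 5: place 7, 3 left
bin 5: place 3, 0 left
bin 3: place 2, 0 left
bin 4: place 2, 0 left
bin 6: place 2, 8 left
bin 7: place 9, 1 left
bin 6: place 5, 3 left
bin 8: place 5, 5 left
bin 8: place 5, 0 left
bin 9: place 7, 3 left
bin 6: place 2, 1 left
bin 10: place 4, 6 left
bin 10: place 6, 0 left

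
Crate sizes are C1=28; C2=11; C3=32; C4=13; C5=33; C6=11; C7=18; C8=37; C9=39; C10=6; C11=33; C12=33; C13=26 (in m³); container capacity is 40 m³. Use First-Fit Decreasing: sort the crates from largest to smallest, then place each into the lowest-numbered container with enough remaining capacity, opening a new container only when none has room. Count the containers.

Sorted descending: 39, 37, 33, 33, 33, 32, 28, 26, 18, 13, 11, 11, 6.
Put 39 m³ in container 1; 1 m³ remain.
Put 37 m³ in container 2; 3 m³ remain.
Put 33 m³ in container 3; 7 m³ remain.
Put 33 m³ in container 4; 7 m³ remain.
Put 33 m³ in container 5; 7 m³ remain.
Put 32 m³ in container 6; 8 m³ remain.
Put 28 m³ in container 7; 12 m³ remain.
Put 26 m³ in container 8; 14 m³ remain.
Put 18 m³ in container 9; 22 m³ remain.
Put 13 m³ in container 8; 1 m³ remain.
Put 11 m³ in container 7; 1 m³ remain.
Put 11 m³ in container 9; 11 m³ remain.
Put 6 m³ in container 3; 1 m³ remain.
Final containers: [39] [37] [33,6] [33] [33] [32] [28,11] [26,13] [18,11].

9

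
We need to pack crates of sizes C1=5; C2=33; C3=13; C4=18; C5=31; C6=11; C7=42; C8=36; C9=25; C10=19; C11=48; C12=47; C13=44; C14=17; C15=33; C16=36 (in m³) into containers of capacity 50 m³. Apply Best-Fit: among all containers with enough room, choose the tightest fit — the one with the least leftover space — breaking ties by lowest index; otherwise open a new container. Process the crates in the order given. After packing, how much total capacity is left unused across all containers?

92

Put C1 (5 m³) in container 1; 45 m³ remain.
Put C2 (33 m³) in container 1; 12 m³ remain.
Put C3 (13 m³) in container 2; 37 m³ remain.
Put C4 (18 m³) in container 2; 19 m³ remain.
Put C5 (31 m³) in container 3; 19 m³ remain.
Put C6 (11 m³) in container 1; 1 m³ remain.
Put C7 (42 m³) in container 4; 8 m³ remain.
Put C8 (36 m³) in container 5; 14 m³ remain.
Put C9 (25 m³) in container 6; 25 m³ remain.
Put C10 (19 m³) in container 2; 0 m³ remain.
Put C11 (48 m³) in container 7; 2 m³ remain.
Put C12 (47 m³) in container 8; 3 m³ remain.
Put C13 (44 m³) in container 9; 6 m³ remain.
Put C14 (17 m³) in container 3; 2 m³ remain.
Put C15 (33 m³) in container 10; 17 m³ remain.
Put C16 (36 m³) in container 11; 14 m³ remain.
11 containers × 50 m³ = 550 m³; used 458 m³; unused 92 m³.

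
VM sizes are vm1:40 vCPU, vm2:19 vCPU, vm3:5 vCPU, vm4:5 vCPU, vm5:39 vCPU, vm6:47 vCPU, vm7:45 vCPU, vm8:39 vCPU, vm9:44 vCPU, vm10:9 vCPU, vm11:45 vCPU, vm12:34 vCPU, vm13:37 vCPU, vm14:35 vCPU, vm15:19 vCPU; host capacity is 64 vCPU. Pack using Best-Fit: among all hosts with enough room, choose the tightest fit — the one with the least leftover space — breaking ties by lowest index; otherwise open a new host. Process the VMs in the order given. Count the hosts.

10

Put vm1 (40 vCPU) in host 1; 24 vCPU remain.
Put vm2 (19 vCPU) in host 1; 5 vCPU remain.
Put vm3 (5 vCPU) in host 1; 0 vCPU remain.
Put vm4 (5 vCPU) in host 2; 59 vCPU remain.
Put vm5 (39 vCPU) in host 2; 20 vCPU remain.
Put vm6 (47 vCPU) in host 3; 17 vCPU remain.
Put vm7 (45 vCPU) in host 4; 19 vCPU remain.
Put vm8 (39 vCPU) in host 5; 25 vCPU remain.
Put vm9 (44 vCPU) in host 6; 20 vCPU remain.
Put vm10 (9 vCPU) in host 3; 8 vCPU remain.
Put vm11 (45 vCPU) in host 7; 19 vCPU remain.
Put vm12 (34 vCPU) in host 8; 30 vCPU remain.
Put vm13 (37 vCPU) in host 9; 27 vCPU remain.
Put vm14 (35 vCPU) in host 10; 29 vCPU remain.
Put vm15 (19 vCPU) in host 4; 0 vCPU remain.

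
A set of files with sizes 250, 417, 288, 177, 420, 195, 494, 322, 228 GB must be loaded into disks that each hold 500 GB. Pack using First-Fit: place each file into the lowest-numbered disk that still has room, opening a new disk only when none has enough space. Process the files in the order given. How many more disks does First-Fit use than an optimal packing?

1

First-Fit: [250,177] [417] [288,195] [420] [494] [322] [228] → 7 disks.
Total size 2791 GB; any packing needs at least ⌈2791/500⌉ = 6 disks.
An optimal packing achieves that bound: [494] [420] [417] [322,177] [288,195] [250,228] → 6 disks.
Excess: 7 − 6 = 1.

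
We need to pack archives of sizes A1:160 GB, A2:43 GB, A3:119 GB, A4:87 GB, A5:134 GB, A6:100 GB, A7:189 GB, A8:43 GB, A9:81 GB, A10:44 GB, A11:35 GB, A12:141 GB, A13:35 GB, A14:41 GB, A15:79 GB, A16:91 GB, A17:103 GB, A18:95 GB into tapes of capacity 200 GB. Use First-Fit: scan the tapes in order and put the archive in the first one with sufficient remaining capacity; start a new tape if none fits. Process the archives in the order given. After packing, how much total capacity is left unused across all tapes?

180

A1 (160 GB) → tape 1 (remaining 40 GB)
A2 (43 GB) → tape 2 (remaining 157 GB)
A3 (119 GB) → tape 2 (remaining 38 GB)
A4 (87 GB) → tape 3 (remaining 113 GB)
A5 (134 GB) → tape 4 (remaining 66 GB)
A6 (100 GB) → tape 3 (remaining 13 GB)
A7 (189 GB) → tape 5 (remaining 11 GB)
A8 (43 GB) → tape 4 (remaining 23 GB)
A9 (81 GB) → tape 6 (remaining 119 GB)
A10 (44 GB) → tape 6 (remaining 75 GB)
A11 (35 GB) → tape 1 (remaining 5 GB)
A12 (141 GB) → tape 7 (remaining 59 GB)
A13 (35 GB) → tape 2 (remaining 3 GB)
A14 (41 GB) → tape 6 (remaining 34 GB)
A15 (79 GB) → tape 8 (remaining 121 GB)
A16 (91 GB) → tape 8 (remaining 30 GB)
A17 (103 GB) → tape 9 (remaining 97 GB)
A18 (95 GB) → tape 9 (remaining 2 GB)
9 tapes × 200 GB = 1800 GB; used 1620 GB; unused 180 GB.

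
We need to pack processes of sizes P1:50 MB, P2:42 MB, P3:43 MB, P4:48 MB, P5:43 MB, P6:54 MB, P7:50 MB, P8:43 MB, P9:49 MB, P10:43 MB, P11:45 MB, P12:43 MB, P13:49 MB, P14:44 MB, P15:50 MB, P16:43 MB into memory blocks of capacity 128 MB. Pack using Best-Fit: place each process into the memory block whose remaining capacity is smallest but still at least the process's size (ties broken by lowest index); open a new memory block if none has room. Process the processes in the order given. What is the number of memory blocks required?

8

memory block 1: place P1 (50 MB), 78 MB left
memory block 1: place P2 (42 MB), 36 MB left
memory block 2: place P3 (43 MB), 85 MB left
memory block 2: place P4 (48 MB), 37 MB left
memory block 3: place P5 (43 MB), 85 MB left
memory block 3: place P6 (54 MB), 31 MB left
memory block 4: place P7 (50 MB), 78 MB left
memory block 4: place P8 (43 MB), 35 MB left
memory block 5: place P9 (49 MB), 79 MB left
memory block 5: place P10 (43 MB), 36 MB left
memory block 6: place P11 (45 MB), 83 MB left
memory block 6: place P12 (43 MB), 40 MB left
memory block 7: place P13 (49 MB), 79 MB left
memory block 7: place P14 (44 MB), 35 MB left
memory block 8: place P15 (50 MB), 78 MB left
memory block 8: place P16 (43 MB), 35 MB left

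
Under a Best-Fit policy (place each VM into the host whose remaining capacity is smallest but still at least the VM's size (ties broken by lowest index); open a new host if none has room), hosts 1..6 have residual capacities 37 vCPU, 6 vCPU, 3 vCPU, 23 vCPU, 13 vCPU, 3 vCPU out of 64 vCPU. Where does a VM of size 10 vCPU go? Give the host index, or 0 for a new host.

5

Hosts with room: host 1 (37 vCPU), host 4 (23 vCPU), host 5 (13 vCPU).
Tightest fit is host 5 with 13 vCPU free.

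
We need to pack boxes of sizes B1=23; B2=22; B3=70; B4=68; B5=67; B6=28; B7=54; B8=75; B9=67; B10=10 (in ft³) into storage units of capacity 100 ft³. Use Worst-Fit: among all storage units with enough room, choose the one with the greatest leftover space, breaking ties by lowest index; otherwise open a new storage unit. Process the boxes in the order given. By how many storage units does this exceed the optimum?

Worst-Fit: [23,22,28] [70] [68] [67] [54,10] [75] [67] → 7 storage units.
6 boxes exceed 50 ft³ (half the capacity), and no two of those can share a storage unit, so at least 6 storage units are needed.
An optimal packing achieves that bound: [75,23] [70,28] [68,22,10] [67] [67] [54] → 6 storage units.
Excess: 7 − 6 = 1.

1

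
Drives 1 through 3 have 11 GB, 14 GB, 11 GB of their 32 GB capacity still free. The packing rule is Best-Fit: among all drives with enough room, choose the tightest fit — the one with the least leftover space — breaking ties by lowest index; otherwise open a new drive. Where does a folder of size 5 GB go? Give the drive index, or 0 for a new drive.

1

Drives with room: drive 1 (11 GB), drive 2 (14 GB), drive 3 (11 GB).
Tightest fit is drive 1 with 11 GB free.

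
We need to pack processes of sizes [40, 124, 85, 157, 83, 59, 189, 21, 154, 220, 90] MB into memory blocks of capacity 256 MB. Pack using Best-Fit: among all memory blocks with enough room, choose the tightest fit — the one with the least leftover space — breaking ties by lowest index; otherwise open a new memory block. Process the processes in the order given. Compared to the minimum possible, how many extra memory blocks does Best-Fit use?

Best-Fit: [40,124,85] [157,83] [59,189] [21,154] [220] [90] → 6 memory blocks.
Total size 1222 MB; any packing needs at least ⌈1222/256⌉ = 5 memory blocks.
An optimal packing achieves that bound: [220,21] [189,59] [157,90] [154,85] [124,83,40] → 5 memory blocks.
Excess: 6 − 5 = 1.

1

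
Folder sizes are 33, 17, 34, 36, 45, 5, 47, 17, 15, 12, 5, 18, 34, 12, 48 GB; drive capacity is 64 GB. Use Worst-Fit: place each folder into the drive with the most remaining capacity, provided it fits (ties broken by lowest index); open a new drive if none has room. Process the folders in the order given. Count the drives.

drive 1: place 33 GB, 31 GB left
drive 1: place 17 GB, 14 GB left
drive 2: place 34 GB, 30 GB left
drive 3: place 36 GB, 28 GB left
drive 4: place 45 GB, 19 GB left
drive 2: place 5 GB, 25 GB left
drive 5: place 47 GB, 17 GB left
drive 3: place 17 GB, 11 GB left
drive 2: place 15 GB, 10 GB left
drive 4: place 12 GB, 7 GB left
drive 5: place 5 GB, 12 GB left
drive 6: place 18 GB, 46 GB left
drive 6: place 34 GB, 12 GB left
drive 1: place 12 GB, 2 GB left
drive 7: place 48 GB, 16 GB left

7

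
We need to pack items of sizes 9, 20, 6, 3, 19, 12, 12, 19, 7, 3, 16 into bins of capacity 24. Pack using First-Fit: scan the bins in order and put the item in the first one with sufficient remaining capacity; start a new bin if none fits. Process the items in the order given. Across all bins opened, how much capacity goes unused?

18

9 → bin 1 (remaining 15)
20 → bin 2 (remaining 4)
6 → bin 1 (remaining 9)
3 → bin 1 (remaining 6)
19 → bin 3 (remaining 5)
12 → bin 4 (remaining 12)
12 → bin 4 (remaining 0)
19 → bin 5 (remaining 5)
7 → bin 6 (remaining 17)
3 → bin 1 (remaining 3)
16 → bin 6 (remaining 1)
6 bins × 24 = 144; used 126; unused 18.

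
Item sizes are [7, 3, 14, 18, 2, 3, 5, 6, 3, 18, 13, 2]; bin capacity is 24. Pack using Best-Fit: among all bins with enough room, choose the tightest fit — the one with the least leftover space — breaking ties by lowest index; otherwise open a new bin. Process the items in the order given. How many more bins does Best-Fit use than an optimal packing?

1

Best-Fit: [7,3,14] [18,2,3] [5,6,3] [18,2] [13] → 5 bins.
Total size 94; any packing needs at least ⌈94/24⌉ = 4 bins.
An optimal packing achieves that bound: [18,6] [18,5] [14,7,3] [13,3,3,2,2] → 4 bins.
Excess: 5 − 4 = 1.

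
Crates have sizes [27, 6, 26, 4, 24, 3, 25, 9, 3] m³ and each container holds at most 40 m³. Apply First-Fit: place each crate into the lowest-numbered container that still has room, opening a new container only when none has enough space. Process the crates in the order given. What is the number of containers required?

4

container 1: place 27 m³, 13 m³ left
container 1: place 6 m³, 7 m³ left
container 2: place 26 m³, 14 m³ left
container 1: place 4 m³, 3 m³ left
container 3: place 24 m³, 16 m³ left
container 1: place 3 m³, 0 m³ left
container 4: place 25 m³, 15 m³ left
container 2: place 9 m³, 5 m³ left
container 2: place 3 m³, 2 m³ left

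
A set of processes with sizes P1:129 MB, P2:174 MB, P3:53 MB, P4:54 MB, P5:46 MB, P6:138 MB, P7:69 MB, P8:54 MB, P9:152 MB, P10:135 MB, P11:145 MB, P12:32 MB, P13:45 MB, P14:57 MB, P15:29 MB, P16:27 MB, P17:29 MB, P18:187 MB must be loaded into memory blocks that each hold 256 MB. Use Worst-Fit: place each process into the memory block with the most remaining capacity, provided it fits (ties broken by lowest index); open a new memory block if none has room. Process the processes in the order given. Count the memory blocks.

Put P1 (129 MB) in memory block 1; 127 MB remain.
Put P2 (174 MB) in memory block 2; 82 MB remain.
Put P3 (53 MB) in memory block 1; 74 MB remain.
Put P4 (54 MB) in memory block 2; 28 MB remain.
Put P5 (46 MB) in memory block 1; 28 MB remain.
Put P6 (138 MB) in memory block 3; 118 MB remain.
Put P7 (69 MB) in memory block 3; 49 MB remain.
Put P8 (54 MB) in memory block 4; 202 MB remain.
Put P9 (152 MB) in memory block 4; 50 MB remain.
Put P10 (135 MB) in memory block 5; 121 MB remain.
Put P11 (145 MB) in memory block 6; 111 MB remain.
Put P12 (32 MB) in memory block 5; 89 MB remain.
Put P13 (45 MB) in memory block 6; 66 MB remain.
Put P14 (57 MB) in memory block 5; 32 MB remain.
Put P15 (29 MB) in memory block 6; 37 MB remain.
Put P16 (27 MB) in memory block 4; 23 MB remain.
Put P17 (29 MB) in memory block 3; 20 MB remain.
Put P18 (187 MB) in memory block 7; 69 MB remain.
Final memory blocks: [129,53,46] [174,54] [138,69,29] [54,152,27] [135,32,57] [145,45,29] [187].

7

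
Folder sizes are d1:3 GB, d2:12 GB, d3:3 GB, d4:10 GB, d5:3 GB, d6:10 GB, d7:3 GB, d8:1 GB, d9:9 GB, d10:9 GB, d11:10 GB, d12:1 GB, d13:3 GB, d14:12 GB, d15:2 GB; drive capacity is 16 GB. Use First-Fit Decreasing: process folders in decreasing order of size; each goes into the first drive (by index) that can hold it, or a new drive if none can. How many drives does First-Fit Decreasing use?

Sorted descending: 12, 12, 10, 10, 10, 9, 9, 3, 3, 3, 3, 3, 2, 1, 1.
Put 12 GB in drive 1; 4 GB remain.
Put 12 GB in drive 2; 4 GB remain.
Put 10 GB in drive 3; 6 GB remain.
Put 10 GB in drive 4; 6 GB remain.
Put 10 GB in drive 5; 6 GB remain.
Put 9 GB in drive 6; 7 GB remain.
Put 9 GB in drive 7; 7 GB remain.
Put 3 GB in drive 1; 1 GB remain.
Put 3 GB in drive 2; 1 GB remain.
Put 3 GB in drive 3; 3 GB remain.
Put 3 GB in drive 3; 0 GB remain.
Put 3 GB in drive 4; 3 GB remain.
Put 2 GB in drive 4; 1 GB remain.
Put 1 GB in drive 1; 0 GB remain.
Put 1 GB in drive 2; 0 GB remain.

7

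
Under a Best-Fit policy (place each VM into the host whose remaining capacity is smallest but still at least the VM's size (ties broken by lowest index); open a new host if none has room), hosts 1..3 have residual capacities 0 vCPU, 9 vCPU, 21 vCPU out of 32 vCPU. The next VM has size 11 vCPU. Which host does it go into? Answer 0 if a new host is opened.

Hosts with room: host 3 (21 vCPU).
Tightest fit is host 3 with 21 vCPU free.

3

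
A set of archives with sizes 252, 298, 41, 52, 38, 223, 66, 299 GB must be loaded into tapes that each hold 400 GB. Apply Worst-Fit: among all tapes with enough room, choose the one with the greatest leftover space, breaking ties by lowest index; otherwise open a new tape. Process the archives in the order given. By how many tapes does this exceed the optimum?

Worst-Fit: [252,41,52] [298,38] [223,66] [299] → 4 tapes.
Total size 1269 GB; any packing needs at least ⌈1269/400⌉ = 4 tapes.
So 4 is already optimal.

0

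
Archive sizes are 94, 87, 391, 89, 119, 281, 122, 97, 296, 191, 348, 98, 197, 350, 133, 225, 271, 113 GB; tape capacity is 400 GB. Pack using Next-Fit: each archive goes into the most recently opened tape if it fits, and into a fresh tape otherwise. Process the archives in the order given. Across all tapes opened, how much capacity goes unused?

1298

94 GB → tape 1 (remaining 306 GB)
87 GB → tape 1 (remaining 219 GB)
391 GB → tape 2 (remaining 9 GB)
89 GB → tape 3 (remaining 311 GB)
119 GB → tape 3 (remaining 192 GB)
281 GB → tape 4 (remaining 119 GB)
122 GB → tape 5 (remaining 278 GB)
97 GB → tape 5 (remaining 181 GB)
296 GB → tape 6 (remaining 104 GB)
191 GB → tape 7 (remaining 209 GB)
348 GB → tape 8 (remaining 52 GB)
98 GB → tape 9 (remaining 302 GB)
197 GB → tape 9 (remaining 105 GB)
350 GB → tape 10 (remaining 50 GB)
133 GB → tape 11 (remaining 267 GB)
225 GB → tape 11 (remaining 42 GB)
271 GB → tape 12 (remaining 129 GB)
113 GB → tape 12 (remaining 16 GB)
12 tapes × 400 GB = 4800 GB; used 3502 GB; unused 1298 GB.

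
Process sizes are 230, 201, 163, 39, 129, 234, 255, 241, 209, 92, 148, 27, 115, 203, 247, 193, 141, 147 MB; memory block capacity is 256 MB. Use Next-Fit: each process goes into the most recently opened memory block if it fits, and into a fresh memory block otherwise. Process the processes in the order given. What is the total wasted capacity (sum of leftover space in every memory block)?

826

Put 230 MB in memory block 1; 26 MB remain.
Put 201 MB in memory block 2; 55 MB remain.
Put 163 MB in memory block 3; 93 MB remain.
Put 39 MB in memory block 3; 54 MB remain.
Put 129 MB in memory block 4; 127 MB remain.
Put 234 MB in memory block 5; 22 MB remain.
Put 255 MB in memory block 6; 1 MB remain.
Put 241 MB in memory block 7; 15 MB remain.
Put 209 MB in memory block 8; 47 MB remain.
Put 92 MB in memory block 9; 164 MB remain.
Put 148 MB in memory block 9; 16 MB remain.
Put 27 MB in memory block 10; 229 MB remain.
Put 115 MB in memory block 10; 114 MB remain.
Put 203 MB in memory block 11; 53 MB remain.
Put 247 MB in memory block 12; 9 MB remain.
Put 193 MB in memory block 13; 63 MB remain.
Put 141 MB in memory block 14; 115 MB remain.
Put 147 MB in memory block 15; 109 MB remain.
15 memory blocks × 256 MB = 3840 MB; used 3014 MB; unused 826 MB.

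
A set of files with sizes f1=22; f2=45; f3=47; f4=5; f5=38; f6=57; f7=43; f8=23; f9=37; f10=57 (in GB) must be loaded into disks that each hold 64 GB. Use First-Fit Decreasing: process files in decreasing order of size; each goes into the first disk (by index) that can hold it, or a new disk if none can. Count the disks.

7 disks

Sorted descending: 57, 57, 47, 45, 43, 38, 37, 23, 22, 5.
57 GB → disk 1 (remaining 7 GB)
57 GB → disk 2 (remaining 7 GB)
47 GB → disk 3 (remaining 17 GB)
45 GB → disk 4 (remaining 19 GB)
43 GB → disk 5 (remaining 21 GB)
38 GB → disk 6 (remaining 26 GB)
37 GB → disk 7 (remaining 27 GB)
23 GB → disk 6 (remaining 3 GB)
22 GB → disk 7 (remaining 5 GB)
5 GB → disk 1 (remaining 2 GB)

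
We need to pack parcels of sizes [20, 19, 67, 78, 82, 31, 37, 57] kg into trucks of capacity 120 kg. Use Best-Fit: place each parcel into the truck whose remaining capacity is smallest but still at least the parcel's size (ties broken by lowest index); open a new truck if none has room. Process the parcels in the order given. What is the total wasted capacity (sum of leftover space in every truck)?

89

20 kg → truck 1 (remaining 100 kg)
19 kg → truck 1 (remaining 81 kg)
67 kg → truck 1 (remaining 14 kg)
78 kg → truck 2 (remaining 42 kg)
82 kg → truck 3 (remaining 38 kg)
31 kg → truck 3 (remaining 7 kg)
37 kg → truck 2 (remaining 5 kg)
57 kg → truck 4 (remaining 63 kg)
4 trucks × 120 kg = 480 kg; used 391 kg; unused 89 kg.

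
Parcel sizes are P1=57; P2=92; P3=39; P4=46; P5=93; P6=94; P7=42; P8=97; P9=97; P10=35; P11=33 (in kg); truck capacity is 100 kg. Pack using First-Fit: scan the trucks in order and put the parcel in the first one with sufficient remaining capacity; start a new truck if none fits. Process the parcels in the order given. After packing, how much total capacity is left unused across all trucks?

75

truck 1: place P1 (57 kg), 43 kg left
truck 2: place P2 (92 kg), 8 kg left
truck 1: place P3 (39 kg), 4 kg left
truck 3: place P4 (46 kg), 54 kg left
truck 4: place P5 (93 kg), 7 kg left
truck 5: place P6 (94 kg), 6 kg left
truck 3: place P7 (42 kg), 12 kg left
truck 6: place P8 (97 kg), 3 kg left
truck 7: place P9 (97 kg), 3 kg left
truck 8: place P10 (35 kg), 65 kg left
truck 8: place P11 (33 kg), 32 kg left
8 trucks × 100 kg = 800 kg; used 725 kg; unused 75 kg.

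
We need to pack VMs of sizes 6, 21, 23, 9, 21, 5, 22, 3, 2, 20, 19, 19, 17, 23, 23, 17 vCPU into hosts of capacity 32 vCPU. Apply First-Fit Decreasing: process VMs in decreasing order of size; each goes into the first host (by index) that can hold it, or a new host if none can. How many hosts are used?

Sorted descending: 23, 23, 23, 22, 21, 21, 20, 19, 19, 17, 17, 9, 6, 5, 3, 2.
host 1: place 23 vCPU, 9 vCPU left
host 2: place 23 vCPU, 9 vCPU left
host 3: place 23 vCPU, 9 vCPU left
host 4: place 22 vCPU, 10 vCPU left
host 5: place 21 vCPU, 11 vCPU left
host 6: place 21 vCPU, 11 vCPU left
host 7: place 20 vCPU, 12 vCPU left
host 8: place 19 vCPU, 13 vCPU left
host 9: place 19 vCPU, 13 vCPU left
host 10: place 17 vCPU, 15 vCPU left
host 11: place 17 vCPU, 15 vCPU left
host 1: place 9 vCPU, 0 vCPU left
host 2: place 6 vCPU, 3 vCPU left
host 3: place 5 vCPU, 4 vCPU left
host 2: place 3 vCPU, 0 vCPU left
host 3: place 2 vCPU, 2 vCPU left

11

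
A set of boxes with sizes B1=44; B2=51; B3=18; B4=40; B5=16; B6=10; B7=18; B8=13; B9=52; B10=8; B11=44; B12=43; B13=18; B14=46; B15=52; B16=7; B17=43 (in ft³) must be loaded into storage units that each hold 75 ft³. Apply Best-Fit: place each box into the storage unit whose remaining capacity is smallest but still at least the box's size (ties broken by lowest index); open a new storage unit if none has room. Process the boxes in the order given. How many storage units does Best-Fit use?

9

storage unit 1: place B1 (44 ft³), 31 ft³ left
storage unit 2: place B2 (51 ft³), 24 ft³ left
storage unit 2: place B3 (18 ft³), 6 ft³ left
storage unit 3: place B4 (40 ft³), 35 ft³ left
storage unit 1: place B5 (16 ft³), 15 ft³ left
storage unit 1: place B6 (10 ft³), 5 ft³ left
storage unit 3: place B7 (18 ft³), 17 ft³ left
storage unit 3: place B8 (13 ft³), 4 ft³ left
storage unit 4: place B9 (52 ft³), 23 ft³ left
storage unit 4: place B10 (8 ft³), 15 ft³ left
storage unit 5: place B11 (44 ft³), 31 ft³ left
storage unit 6: place B12 (43 ft³), 32 ft³ left
storage unit 5: place B13 (18 ft³), 13 ft³ left
storage unit 7: place B14 (46 ft³), 29 ft³ left
storage unit 8: place B15 (52 ft³), 23 ft³ left
storage unit 5: place B16 (7 ft³), 6 ft³ left
storage unit 9: place B17 (43 ft³), 32 ft³ left
Final storage units: [44,16,10] [51,18] [40,18,13] [52,8] [44,18,7] [43] [46] [52] [43].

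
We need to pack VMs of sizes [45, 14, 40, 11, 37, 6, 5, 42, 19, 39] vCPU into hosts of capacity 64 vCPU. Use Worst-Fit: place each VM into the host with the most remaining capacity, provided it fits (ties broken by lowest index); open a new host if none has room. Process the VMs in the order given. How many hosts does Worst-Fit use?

5

host 1: place 45 vCPU, 19 vCPU left
host 1: place 14 vCPU, 5 vCPU left
host 2: place 40 vCPU, 24 vCPU left
host 2: place 11 vCPU, 13 vCPU left
host 3: place 37 vCPU, 27 vCPU left
host 3: place 6 vCPU, 21 vCPU left
host 3: place 5 vCPU, 16 vCPU left
host 4: place 42 vCPU, 22 vCPU left
host 4: place 19 vCPU, 3 vCPU left
host 5: place 39 vCPU, 25 vCPU left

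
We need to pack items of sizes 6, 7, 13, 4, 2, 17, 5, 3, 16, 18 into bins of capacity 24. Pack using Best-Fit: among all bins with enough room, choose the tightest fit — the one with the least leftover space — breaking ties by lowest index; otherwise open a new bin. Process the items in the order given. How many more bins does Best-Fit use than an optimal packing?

Best-Fit: [6,7,4,2,5] [13] [17,3] [16] [18] → 5 bins.
Total size 91; any packing needs at least ⌈91/24⌉ = 4 bins.
An optimal packing achieves that bound: [18,6] [17,7] [16,5,3] [13,4,2] → 4 bins.
Excess: 5 − 4 = 1.

1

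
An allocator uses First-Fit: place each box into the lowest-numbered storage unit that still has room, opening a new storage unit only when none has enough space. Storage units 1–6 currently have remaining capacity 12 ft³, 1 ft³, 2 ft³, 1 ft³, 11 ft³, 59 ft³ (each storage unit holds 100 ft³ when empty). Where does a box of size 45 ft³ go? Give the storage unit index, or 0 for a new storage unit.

6

Storage units with room: storage unit 6 (59 ft³).
The first with room is storage unit 6.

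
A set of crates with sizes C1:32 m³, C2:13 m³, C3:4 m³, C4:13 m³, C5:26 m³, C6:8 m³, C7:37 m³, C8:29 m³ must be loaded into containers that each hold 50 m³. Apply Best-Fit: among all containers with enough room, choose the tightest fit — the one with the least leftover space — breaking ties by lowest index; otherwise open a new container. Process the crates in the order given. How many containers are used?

4

C1 (32 m³) → container 1 (remaining 18 m³)
C2 (13 m³) → container 1 (remaining 5 m³)
C3 (4 m³) → container 1 (remaining 1 m³)
C4 (13 m³) → container 2 (remaining 37 m³)
C5 (26 m³) → container 2 (remaining 11 m³)
C6 (8 m³) → container 2 (remaining 3 m³)
C7 (37 m³) → container 3 (remaining 13 m³)
C8 (29 m³) → container 4 (remaining 21 m³)
Final containers: [32,13,4] [13,26,8] [37] [29].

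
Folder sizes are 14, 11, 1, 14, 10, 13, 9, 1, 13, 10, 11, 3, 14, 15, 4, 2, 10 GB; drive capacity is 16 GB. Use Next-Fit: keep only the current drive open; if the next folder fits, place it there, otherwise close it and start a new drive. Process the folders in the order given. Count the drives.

12

14 GB → drive 1 (remaining 2 GB)
11 GB → drive 2 (remaining 5 GB)
1 GB → drive 2 (remaining 4 GB)
14 GB → drive 3 (remaining 2 GB)
10 GB → drive 4 (remaining 6 GB)
13 GB → drive 5 (remaining 3 GB)
9 GB → drive 6 (remaining 7 GB)
1 GB → drive 6 (remaining 6 GB)
13 GB → drive 7 (remaining 3 GB)
10 GB → drive 8 (remaining 6 GB)
11 GB → drive 9 (remaining 5 GB)
3 GB → drive 9 (remaining 2 GB)
14 GB → drive 10 (remaining 2 GB)
15 GB → drive 11 (remaining 1 GB)
4 GB → drive 12 (remaining 12 GB)
2 GB → drive 12 (remaining 10 GB)
10 GB → drive 12 (remaining 0 GB)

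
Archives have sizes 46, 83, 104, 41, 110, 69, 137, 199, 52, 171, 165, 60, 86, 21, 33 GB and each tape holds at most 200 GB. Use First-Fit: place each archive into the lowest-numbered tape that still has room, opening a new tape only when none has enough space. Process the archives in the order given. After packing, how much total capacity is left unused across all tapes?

223

tape 1: place 46 GB, 154 GB left
tape 1: place 83 GB, 71 GB left
tape 2: place 104 GB, 96 GB left
tape 1: place 41 GB, 30 GB left
tape 3: place 110 GB, 90 GB left
tape 2: place 69 GB, 27 GB left
tape 4: place 137 GB, 63 GB left
tape 5: place 199 GB, 1 GB left
tape 3: place 52 GB, 38 GB left
tape 6: place 171 GB, 29 GB left
tape 7: place 165 GB, 35 GB left
tape 4: place 60 GB, 3 GB left
tape 8: place 86 GB, 114 GB left
tape 1: place 21 GB, 9 GB left
tape 3: place 33 GB, 5 GB left
8 tapes × 200 GB = 1600 GB; used 1377 GB; unused 223 GB.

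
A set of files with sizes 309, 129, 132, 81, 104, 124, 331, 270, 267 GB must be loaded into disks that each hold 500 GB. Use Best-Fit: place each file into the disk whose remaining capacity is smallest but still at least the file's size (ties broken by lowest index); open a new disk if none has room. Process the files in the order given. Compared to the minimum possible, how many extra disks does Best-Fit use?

Best-Fit: [309,129] [132,81,104,124] [331] [270] [267] → 5 disks.
Total size 1747 GB; any packing needs at least ⌈1747/500⌉ = 4 disks.
An optimal packing achieves that bound: [331,132] [309,129] [270,124,104] [267,81] → 4 disks.
Excess: 5 − 4 = 1.

1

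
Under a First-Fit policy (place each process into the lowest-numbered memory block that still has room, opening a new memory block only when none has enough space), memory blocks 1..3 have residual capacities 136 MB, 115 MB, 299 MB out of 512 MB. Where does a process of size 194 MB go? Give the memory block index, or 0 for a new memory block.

3

Memory blocks with room: memory block 3 (299 MB).
The first with room is memory block 3.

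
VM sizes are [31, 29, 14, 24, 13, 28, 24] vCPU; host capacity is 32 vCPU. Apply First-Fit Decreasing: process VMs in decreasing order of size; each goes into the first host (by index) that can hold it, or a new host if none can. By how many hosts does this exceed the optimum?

First-Fit Decreasing: [31] [29] [28] [24] [24] [14,13] → 6 hosts.
Total size 163 vCPU; any packing needs at least ⌈163/32⌉ = 6 hosts.
So 6 is already optimal.

0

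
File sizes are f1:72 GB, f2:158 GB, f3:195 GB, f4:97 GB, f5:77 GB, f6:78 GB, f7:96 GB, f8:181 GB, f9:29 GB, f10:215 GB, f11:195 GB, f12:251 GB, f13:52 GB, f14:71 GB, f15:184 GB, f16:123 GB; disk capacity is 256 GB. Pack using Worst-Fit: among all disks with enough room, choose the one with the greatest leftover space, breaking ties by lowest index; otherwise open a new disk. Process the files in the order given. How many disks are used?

10

Put f1 (72 GB) in disk 1; 184 GB remain.
Put f2 (158 GB) in disk 1; 26 GB remain.
Put f3 (195 GB) in disk 2; 61 GB remain.
Put f4 (97 GB) in disk 3; 159 GB remain.
Put f5 (77 GB) in disk 3; 82 GB remain.
Put f6 (78 GB) in disk 3; 4 GB remain.
Put f7 (96 GB) in disk 4; 160 GB remain.
Put f8 (181 GB) in disk 5; 75 GB remain.
Put f9 (29 GB) in disk 4; 131 GB remain.
Put f10 (215 GB) in disk 6; 41 GB remain.
Put f11 (195 GB) in disk 7; 61 GB remain.
Put f12 (251 GB) in disk 8; 5 GB remain.
Put f13 (52 GB) in disk 4; 79 GB remain.
Put f14 (71 GB) in disk 4; 8 GB remain.
Put f15 (184 GB) in disk 9; 72 GB remain.
Put f16 (123 GB) in disk 10; 133 GB remain.
Final disks: [72,158] [195] [97,77,78] [96,29,52,71] [181] [215] [195] [251] [184] [123].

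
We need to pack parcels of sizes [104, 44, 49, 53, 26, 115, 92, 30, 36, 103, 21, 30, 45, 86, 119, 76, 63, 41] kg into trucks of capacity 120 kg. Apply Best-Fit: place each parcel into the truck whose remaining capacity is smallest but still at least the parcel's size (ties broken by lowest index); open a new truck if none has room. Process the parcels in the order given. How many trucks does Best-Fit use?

11 trucks

Put 104 kg in truck 1; 16 kg remain.
Put 44 kg in truck 2; 76 kg remain.
Put 49 kg in truck 2; 27 kg remain.
Put 53 kg in truck 3; 67 kg remain.
Put 26 kg in truck 2; 1 kg remain.
Put 115 kg in truck 4; 5 kg remain.
Put 92 kg in truck 5; 28 kg remain.
Put 30 kg in truck 3; 37 kg remain.
Put 36 kg in truck 3; 1 kg remain.
Put 103 kg in truck 6; 17 kg remain.
Put 21 kg in truck 5; 7 kg remain.
Put 30 kg in truck 7; 90 kg remain.
Put 45 kg in truck 7; 45 kg remain.
Put 86 kg in truck 8; 34 kg remain.
Put 119 kg in truck 9; 1 kg remain.
Put 76 kg in truck 10; 44 kg remain.
Put 63 kg in truck 11; 57 kg remain.
Put 41 kg in truck 10; 3 kg remain.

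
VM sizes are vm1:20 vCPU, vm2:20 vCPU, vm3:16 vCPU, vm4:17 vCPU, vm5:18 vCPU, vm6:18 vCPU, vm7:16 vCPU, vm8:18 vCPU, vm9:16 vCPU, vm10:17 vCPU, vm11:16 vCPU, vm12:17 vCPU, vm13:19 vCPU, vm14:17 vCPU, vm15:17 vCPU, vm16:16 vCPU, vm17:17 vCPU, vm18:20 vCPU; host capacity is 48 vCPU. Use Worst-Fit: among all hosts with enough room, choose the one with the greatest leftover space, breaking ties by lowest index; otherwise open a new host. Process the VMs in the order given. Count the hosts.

Put vm1 (20 vCPU) in host 1; 28 vCPU remain.
Put vm2 (20 vCPU) in host 1; 8 vCPU remain.
Put vm3 (16 vCPU) in host 2; 32 vCPU remain.
Put vm4 (17 vCPU) in host 2; 15 vCPU remain.
Put vm5 (18 vCPU) in host 3; 30 vCPU remain.
Put vm6 (18 vCPU) in host 3; 12 vCPU remain.
Put vm7 (16 vCPU) in host 4; 32 vCPU remain.
Put vm8 (18 vCPU) in host 4; 14 vCPU remain.
Put vm9 (16 vCPU) in host 5; 32 vCPU remain.
Put vm10 (17 vCPU) in host 5; 15 vCPU remain.
Put vm11 (16 vCPU) in host 6; 32 vCPU remain.
Put vm12 (17 vCPU) in host 6; 15 vCPU remain.
Put vm13 (19 vCPU) in host 7; 29 vCPU remain.
Put vm14 (17 vCPU) in host 7; 12 vCPU remain.
Put vm15 (17 vCPU) in host 8; 31 vCPU remain.
Put vm16 (16 vCPU) in host 8; 15 vCPU remain.
Put vm17 (17 vCPU) in host 9; 31 vCPU remain.
Put vm18 (20 vCPU) in host 9; 11 vCPU remain.

9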